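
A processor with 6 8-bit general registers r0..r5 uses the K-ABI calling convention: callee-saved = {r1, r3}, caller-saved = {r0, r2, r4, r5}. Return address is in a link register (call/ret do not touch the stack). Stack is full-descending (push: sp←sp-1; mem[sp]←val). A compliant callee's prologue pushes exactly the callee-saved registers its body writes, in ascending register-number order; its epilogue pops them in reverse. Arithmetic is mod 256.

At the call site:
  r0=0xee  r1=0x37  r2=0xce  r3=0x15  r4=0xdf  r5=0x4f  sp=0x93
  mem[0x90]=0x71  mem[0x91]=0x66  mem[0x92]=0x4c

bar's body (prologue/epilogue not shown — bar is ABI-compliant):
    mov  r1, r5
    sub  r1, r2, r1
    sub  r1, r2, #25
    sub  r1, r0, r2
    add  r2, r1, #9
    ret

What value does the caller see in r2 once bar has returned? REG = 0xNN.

prologue: push r1 -> mem[0x92]=0x37, sp=0x92
body[0] mov  r1, r5 -> r1=0x4f
body[1] sub  r1, r2, r1 -> r1=0x7f
body[2] sub  r1, r2, #25 -> r1=0xb5
body[3] sub  r1, r0, r2 -> r1=0x20
body[4] add  r2, r1, #9 -> r2=0x29
epilogue: pop r1=0x37, sp=0x93
r2 is caller-saved -> body value

REG = 0x29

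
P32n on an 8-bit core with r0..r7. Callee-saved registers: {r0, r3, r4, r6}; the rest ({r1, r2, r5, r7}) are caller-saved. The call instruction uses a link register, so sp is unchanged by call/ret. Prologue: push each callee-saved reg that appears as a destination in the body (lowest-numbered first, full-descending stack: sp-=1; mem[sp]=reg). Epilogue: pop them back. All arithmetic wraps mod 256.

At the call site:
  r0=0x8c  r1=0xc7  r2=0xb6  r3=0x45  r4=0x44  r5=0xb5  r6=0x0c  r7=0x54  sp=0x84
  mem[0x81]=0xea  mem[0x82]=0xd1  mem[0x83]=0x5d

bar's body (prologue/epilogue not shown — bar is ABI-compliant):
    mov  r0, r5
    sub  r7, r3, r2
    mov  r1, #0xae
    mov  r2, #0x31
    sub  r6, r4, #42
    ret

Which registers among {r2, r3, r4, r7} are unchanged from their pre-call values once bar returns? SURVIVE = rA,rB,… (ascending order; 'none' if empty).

prologue: push r0 → mem[0x83]=0x8c, sp=0x83
prologue: push r6 → mem[0x82]=0x0c, sp=0x82
body[0] mov  r0, r5 → r0=0xb5
body[1] sub  r7, r3, r2 → r7=0x8f
body[2] mov  r1, #0xae → r1=0xae
body[3] mov  r2, #0x31 → r2=0x31
body[4] sub  r6, r4, #42 → r6=0x1a
epilogue: pop r6=0x0c, sp=0x83
epilogue: pop r0=0x8c, sp=0x84
r2: caller-saved, written=True
r3: callee-saved, written=False
r4: callee-saved, written=False
r7: caller-saved, written=True

SURVIVE = r3,r4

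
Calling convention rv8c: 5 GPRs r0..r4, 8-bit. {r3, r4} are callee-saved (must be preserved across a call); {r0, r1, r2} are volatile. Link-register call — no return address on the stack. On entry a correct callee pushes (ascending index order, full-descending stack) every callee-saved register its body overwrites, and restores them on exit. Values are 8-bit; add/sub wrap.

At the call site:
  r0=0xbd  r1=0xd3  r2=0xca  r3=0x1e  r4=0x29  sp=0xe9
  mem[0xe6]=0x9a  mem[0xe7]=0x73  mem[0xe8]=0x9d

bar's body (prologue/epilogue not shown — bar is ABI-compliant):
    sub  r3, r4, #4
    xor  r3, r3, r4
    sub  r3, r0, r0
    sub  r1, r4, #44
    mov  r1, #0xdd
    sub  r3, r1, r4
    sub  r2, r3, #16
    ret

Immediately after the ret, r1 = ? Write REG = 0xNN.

prologue: push r3 → mem[0xe8]=0x1e, sp=0xe8
body[0] sub  r3, r4, #4 → r3=0x25
body[1] xor  r3, r3, r4 → r3=0x0c
body[2] sub  r3, r0, r0 → r3=0x00
body[3] sub  r1, r4, #44 → r1=0xfd
body[4] mov  r1, #0xdd → r1=0xdd
body[5] sub  r3, r1, r4 → r3=0xb4
body[6] sub  r2, r3, #16 → r2=0xa4
epilogue: pop r3=0x1e, sp=0xe9
r1 is caller-saved → body value

REG = 0xdd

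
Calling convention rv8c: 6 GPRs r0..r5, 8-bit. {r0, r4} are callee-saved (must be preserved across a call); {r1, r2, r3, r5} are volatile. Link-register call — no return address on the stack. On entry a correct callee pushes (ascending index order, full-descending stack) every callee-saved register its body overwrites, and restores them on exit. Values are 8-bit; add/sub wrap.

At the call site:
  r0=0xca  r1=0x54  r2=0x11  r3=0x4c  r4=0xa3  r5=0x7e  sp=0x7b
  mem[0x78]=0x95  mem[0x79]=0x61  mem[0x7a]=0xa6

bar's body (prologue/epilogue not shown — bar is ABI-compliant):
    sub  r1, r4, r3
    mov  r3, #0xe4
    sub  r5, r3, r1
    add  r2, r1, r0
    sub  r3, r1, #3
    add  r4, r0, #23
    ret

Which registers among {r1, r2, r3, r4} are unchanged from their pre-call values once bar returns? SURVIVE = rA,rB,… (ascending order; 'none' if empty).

SURVIVE = r4

prologue: push r4 → mem[0x7a]=0xa3, sp=0x7a
body[0] sub  r1, r4, r3 → r1=0x57
body[1] mov  r3, #0xe4 → r3=0xe4
body[2] sub  r5, r3, r1 → r5=0x8d
body[3] add  r2, r1, r0 → r2=0x21
body[4] sub  r3, r1, #3 → r3=0x54
body[5] add  r4, r0, #23 → r4=0xe1
epilogue: pop r4=0xa3, sp=0x7b
r1: caller-saved, written=True
r2: caller-saved, written=True
r3: caller-saved, written=True
r4: callee-saved, written=True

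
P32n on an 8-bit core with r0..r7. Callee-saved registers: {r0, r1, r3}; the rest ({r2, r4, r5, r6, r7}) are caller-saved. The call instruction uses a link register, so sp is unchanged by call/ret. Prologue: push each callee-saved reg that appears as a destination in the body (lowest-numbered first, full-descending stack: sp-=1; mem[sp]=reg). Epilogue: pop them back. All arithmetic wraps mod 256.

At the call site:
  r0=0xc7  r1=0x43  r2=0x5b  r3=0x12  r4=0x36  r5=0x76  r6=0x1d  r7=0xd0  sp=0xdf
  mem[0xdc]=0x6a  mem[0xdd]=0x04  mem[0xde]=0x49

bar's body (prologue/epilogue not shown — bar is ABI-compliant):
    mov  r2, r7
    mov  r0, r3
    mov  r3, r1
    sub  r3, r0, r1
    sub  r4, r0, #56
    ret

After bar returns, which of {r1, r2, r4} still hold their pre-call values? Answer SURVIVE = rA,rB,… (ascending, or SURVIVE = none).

SURVIVE = r1

prologue: push r0 -> mem[0xde]=0xc7, sp=0xde
prologue: push r3 -> mem[0xdd]=0x12, sp=0xdd
body[0] mov  r2, r7 -> r2=0xd0
body[1] mov  r0, r3 -> r0=0x12
body[2] mov  r3, r1 -> r3=0x43
body[3] sub  r3, r0, r1 -> r3=0xcf
body[4] sub  r4, r0, #56 -> r4=0xda
epilogue: pop r3=0x12, sp=0xde
epilogue: pop r0=0xc7, sp=0xdf
r1: callee-saved, written=False
r2: caller-saved, written=True
r4: caller-saved, written=True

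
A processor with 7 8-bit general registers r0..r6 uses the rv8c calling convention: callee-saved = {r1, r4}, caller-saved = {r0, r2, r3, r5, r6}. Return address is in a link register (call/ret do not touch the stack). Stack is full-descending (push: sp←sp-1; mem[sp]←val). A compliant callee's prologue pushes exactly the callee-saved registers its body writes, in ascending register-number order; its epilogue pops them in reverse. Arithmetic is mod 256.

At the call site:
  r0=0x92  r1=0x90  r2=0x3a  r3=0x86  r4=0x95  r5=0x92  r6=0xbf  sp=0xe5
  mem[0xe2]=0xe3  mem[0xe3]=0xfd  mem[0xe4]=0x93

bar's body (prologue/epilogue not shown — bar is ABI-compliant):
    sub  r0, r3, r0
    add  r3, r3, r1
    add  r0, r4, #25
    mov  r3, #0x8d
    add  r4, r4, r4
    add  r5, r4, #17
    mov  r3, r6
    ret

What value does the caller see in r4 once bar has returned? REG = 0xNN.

prologue: push r4 -> mem[0xe4]=0x95, sp=0xe4
body[0] sub  r0, r3, r0 -> r0=0xf4
body[1] add  r3, r3, r1 -> r3=0x16
body[2] add  r0, r4, #25 -> r0=0xae
body[3] mov  r3, #0x8d -> r3=0x8d
body[4] add  r4, r4, r4 -> r4=0x2a
body[5] add  r5, r4, #17 -> r5=0x3b
body[6] mov  r3, r6 -> r3=0xbf
epilogue: pop r4=0x95, sp=0xe5
r4 is callee-saved -> restored

REG = 0x95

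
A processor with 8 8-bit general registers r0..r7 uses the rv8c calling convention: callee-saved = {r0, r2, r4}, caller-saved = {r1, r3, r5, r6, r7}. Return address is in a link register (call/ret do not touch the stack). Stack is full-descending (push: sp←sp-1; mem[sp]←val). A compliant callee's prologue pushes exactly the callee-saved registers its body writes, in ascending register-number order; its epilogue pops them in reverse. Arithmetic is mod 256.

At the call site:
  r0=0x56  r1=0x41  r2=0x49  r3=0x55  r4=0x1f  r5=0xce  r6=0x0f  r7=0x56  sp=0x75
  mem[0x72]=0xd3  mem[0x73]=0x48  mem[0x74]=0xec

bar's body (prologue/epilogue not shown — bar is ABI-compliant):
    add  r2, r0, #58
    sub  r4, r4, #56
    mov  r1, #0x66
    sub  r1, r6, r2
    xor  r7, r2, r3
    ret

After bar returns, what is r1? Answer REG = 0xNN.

prologue: push r2 -> mem[0x74]=0x49, sp=0x74
prologue: push r4 -> mem[0x73]=0x1f, sp=0x73
body[0] add  r2, r0, #58 -> r2=0x90
body[1] sub  r4, r4, #56 -> r4=0xe7
body[2] mov  r1, #0x66 -> r1=0x66
body[3] sub  r1, r6, r2 -> r1=0x7f
body[4] xor  r7, r2, r3 -> r7=0xc5
epilogue: pop r4=0x1f, sp=0x74
epilogue: pop r2=0x49, sp=0x75
r1 is caller-saved -> body value

REG = 0x7f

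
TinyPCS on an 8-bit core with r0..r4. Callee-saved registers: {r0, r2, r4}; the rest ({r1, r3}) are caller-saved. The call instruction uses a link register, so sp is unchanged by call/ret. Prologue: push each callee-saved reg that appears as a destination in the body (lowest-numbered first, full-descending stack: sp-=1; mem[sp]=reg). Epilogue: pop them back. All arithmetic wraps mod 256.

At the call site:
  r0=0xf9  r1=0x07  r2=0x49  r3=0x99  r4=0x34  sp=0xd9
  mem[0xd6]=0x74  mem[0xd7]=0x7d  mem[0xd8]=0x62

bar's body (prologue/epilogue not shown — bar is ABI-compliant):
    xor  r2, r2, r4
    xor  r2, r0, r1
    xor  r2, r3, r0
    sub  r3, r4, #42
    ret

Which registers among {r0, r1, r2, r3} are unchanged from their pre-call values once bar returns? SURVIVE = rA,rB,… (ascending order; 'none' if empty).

prologue: push r2 → mem[0xd8]=0x49, sp=0xd8
body[0] xor  r2, r2, r4 → r2=0x7d
body[1] xor  r2, r0, r1 → r2=0xfe
body[2] xor  r2, r3, r0 → r2=0x60
body[3] sub  r3, r4, #42 → r3=0x0a
epilogue: pop r2=0x49, sp=0xd9
r0: callee-saved, written=False
r1: caller-saved, written=False
r2: callee-saved, written=True
r3: caller-saved, written=True

SURVIVE = r0,r1,r2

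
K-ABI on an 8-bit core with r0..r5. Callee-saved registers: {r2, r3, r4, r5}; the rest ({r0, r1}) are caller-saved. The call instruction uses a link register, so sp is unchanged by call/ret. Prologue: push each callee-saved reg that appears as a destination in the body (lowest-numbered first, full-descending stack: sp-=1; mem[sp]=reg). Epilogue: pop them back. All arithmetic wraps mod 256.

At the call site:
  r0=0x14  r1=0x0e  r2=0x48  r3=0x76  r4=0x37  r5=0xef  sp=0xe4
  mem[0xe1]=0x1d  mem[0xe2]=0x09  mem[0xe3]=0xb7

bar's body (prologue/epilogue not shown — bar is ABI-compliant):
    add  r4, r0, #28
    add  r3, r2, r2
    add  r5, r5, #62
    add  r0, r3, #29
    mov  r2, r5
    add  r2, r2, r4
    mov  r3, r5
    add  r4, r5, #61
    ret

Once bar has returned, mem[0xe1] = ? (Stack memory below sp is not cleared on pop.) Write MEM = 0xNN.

MEM = 0x37

prologue: push r2 -> mem[0xe3]=0x48, sp=0xe3
prologue: push r3 -> mem[0xe2]=0x76, sp=0xe2
prologue: push r4 -> mem[0xe1]=0x37, sp=0xe1
prologue: push r5 -> mem[0xe0]=0xef, sp=0xe0
body[0] add  r4, r0, #28 -> r4=0x30
body[1] add  r3, r2, r2 -> r3=0x90
body[2] add  r5, r5, #62 -> r5=0x2d
body[3] add  r0, r3, #29 -> r0=0xad
body[4] mov  r2, r5 -> r2=0x2d
body[5] add  r2, r2, r4 -> r2=0x5d
body[6] mov  r3, r5 -> r3=0x2d
body[7] add  r4, r5, #61 -> r4=0x6a
epilogue: pop r5=0xef, sp=0xe1
epilogue: pop r4=0x37, sp=0xe2
epilogue: pop r3=0x76, sp=0xe3
epilogue: pop r2=0x48, sp=0xe4
prologue pushed ['r2', 'r3', 'r4', 'r5'] at ['0xe3', '0xe2', '0xe1', '0xe0']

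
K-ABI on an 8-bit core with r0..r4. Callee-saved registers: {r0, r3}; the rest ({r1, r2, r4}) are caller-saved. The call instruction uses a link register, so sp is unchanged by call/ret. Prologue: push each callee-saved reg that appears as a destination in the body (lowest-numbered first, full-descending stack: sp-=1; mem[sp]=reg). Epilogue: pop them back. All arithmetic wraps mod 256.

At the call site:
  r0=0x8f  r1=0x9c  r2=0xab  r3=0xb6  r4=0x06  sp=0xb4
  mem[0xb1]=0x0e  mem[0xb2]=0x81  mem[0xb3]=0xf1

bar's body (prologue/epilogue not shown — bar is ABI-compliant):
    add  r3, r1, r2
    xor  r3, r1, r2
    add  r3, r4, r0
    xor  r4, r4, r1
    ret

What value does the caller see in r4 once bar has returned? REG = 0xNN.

prologue: push r3 → mem[0xb3]=0xb6, sp=0xb3
body[0] add  r3, r1, r2 → r3=0x47
body[1] xor  r3, r1, r2 → r3=0x37
body[2] add  r3, r4, r0 → r3=0x95
body[3] xor  r4, r4, r1 → r4=0x9a
epilogue: pop r3=0xb6, sp=0xb4
r4 is caller-saved → body value

REG = 0x9a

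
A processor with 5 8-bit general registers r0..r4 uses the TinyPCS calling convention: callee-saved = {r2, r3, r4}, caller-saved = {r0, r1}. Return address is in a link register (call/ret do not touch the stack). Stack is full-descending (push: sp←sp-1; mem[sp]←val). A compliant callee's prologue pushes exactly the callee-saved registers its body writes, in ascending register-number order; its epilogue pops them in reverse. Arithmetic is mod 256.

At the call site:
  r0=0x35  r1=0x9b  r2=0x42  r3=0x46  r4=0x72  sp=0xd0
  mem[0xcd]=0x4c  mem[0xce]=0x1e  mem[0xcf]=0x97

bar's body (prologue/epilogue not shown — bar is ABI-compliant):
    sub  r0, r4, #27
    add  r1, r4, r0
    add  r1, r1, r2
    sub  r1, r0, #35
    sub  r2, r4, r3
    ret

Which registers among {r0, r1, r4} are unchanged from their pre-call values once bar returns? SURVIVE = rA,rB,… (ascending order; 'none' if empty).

SURVIVE = r4

prologue: push r2 -> mem[0xcf]=0x42, sp=0xcf
body[0] sub  r0, r4, #27 -> r0=0x57
body[1] add  r1, r4, r0 -> r1=0xc9
body[2] add  r1, r1, r2 -> r1=0x0b
body[3] sub  r1, r0, #35 -> r1=0x34
body[4] sub  r2, r4, r3 -> r2=0x2c
epilogue: pop r2=0x42, sp=0xd0
r0: caller-saved, written=True
r1: caller-saved, written=True
r4: callee-saved, written=False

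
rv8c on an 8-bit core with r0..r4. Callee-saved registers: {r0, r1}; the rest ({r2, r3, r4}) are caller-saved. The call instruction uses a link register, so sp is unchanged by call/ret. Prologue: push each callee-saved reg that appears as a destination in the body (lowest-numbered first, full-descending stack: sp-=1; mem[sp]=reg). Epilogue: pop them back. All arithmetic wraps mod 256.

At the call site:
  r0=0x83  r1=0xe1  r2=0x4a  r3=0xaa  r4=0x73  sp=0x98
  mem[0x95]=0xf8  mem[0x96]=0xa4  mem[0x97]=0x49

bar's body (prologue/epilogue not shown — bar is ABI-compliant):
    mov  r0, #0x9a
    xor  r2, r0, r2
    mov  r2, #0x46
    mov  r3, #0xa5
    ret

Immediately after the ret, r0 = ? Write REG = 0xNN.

prologue: push r0 -> mem[0x97]=0x83, sp=0x97
body[0] mov  r0, #0x9a -> r0=0x9a
body[1] xor  r2, r0, r2 -> r2=0xd0
body[2] mov  r2, #0x46 -> r2=0x46
body[3] mov  r3, #0xa5 -> r3=0xa5
epilogue: pop r0=0x83, sp=0x98
r0 is callee-saved -> restored

REG = 0x83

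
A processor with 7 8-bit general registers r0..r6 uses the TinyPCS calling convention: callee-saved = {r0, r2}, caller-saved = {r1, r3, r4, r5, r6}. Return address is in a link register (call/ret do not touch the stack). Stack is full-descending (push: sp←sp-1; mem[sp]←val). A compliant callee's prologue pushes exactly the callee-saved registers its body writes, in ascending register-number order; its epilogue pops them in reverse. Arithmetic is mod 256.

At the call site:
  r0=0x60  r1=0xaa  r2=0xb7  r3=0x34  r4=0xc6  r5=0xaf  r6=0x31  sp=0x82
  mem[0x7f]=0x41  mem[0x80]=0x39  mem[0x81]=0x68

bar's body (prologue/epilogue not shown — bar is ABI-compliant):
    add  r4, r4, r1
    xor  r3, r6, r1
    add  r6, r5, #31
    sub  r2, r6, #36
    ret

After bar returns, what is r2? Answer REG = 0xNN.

REG = 0xb7

prologue: push r2 → mem[0x81]=0xb7, sp=0x81
body[0] add  r4, r4, r1 → r4=0x70
body[1] xor  r3, r6, r1 → r3=0x9b
body[2] add  r6, r5, #31 → r6=0xce
body[3] sub  r2, r6, #36 → r2=0xaa
epilogue: pop r2=0xb7, sp=0x82
r2 is callee-saved → restored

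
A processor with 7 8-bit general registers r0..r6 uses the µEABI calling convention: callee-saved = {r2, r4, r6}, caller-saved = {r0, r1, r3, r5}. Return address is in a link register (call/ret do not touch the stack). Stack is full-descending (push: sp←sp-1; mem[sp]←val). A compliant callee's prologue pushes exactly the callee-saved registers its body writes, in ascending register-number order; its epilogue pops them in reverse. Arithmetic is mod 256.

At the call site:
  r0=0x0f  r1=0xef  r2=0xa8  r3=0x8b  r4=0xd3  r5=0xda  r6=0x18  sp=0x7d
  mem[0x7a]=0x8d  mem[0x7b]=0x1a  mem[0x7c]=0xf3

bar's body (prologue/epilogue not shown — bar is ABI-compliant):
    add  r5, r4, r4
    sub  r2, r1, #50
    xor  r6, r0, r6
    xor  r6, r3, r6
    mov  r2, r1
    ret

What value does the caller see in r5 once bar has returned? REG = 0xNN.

REG = 0xa6

prologue: push r2 -> mem[0x7c]=0xa8, sp=0x7c
prologue: push r6 -> mem[0x7b]=0x18, sp=0x7b
body[0] add  r5, r4, r4 -> r5=0xa6
body[1] sub  r2, r1, #50 -> r2=0xbd
body[2] xor  r6, r0, r6 -> r6=0x17
body[3] xor  r6, r3, r6 -> r6=0x9c
body[4] mov  r2, r1 -> r2=0xef
epilogue: pop r6=0x18, sp=0x7c
epilogue: pop r2=0xa8, sp=0x7d
r5 is caller-saved -> body value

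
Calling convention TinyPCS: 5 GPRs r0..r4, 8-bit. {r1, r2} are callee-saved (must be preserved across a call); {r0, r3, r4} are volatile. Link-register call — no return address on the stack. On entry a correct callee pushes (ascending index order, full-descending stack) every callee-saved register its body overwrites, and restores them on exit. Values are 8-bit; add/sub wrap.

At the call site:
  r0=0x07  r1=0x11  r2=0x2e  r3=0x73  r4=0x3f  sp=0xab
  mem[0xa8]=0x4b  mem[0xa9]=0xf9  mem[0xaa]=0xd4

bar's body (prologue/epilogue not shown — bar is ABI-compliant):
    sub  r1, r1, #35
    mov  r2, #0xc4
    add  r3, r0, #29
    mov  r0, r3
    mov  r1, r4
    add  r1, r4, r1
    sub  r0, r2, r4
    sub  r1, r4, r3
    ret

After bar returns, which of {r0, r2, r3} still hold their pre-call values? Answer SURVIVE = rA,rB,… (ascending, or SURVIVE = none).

prologue: push r1 -> mem[0xaa]=0x11, sp=0xaa
prologue: push r2 -> mem[0xa9]=0x2e, sp=0xa9
body[0] sub  r1, r1, #35 -> r1=0xee
body[1] mov  r2, #0xc4 -> r2=0xc4
body[2] add  r3, r0, #29 -> r3=0x24
body[3] mov  r0, r3 -> r0=0x24
body[4] mov  r1, r4 -> r1=0x3f
body[5] add  r1, r4, r1 -> r1=0x7e
body[6] sub  r0, r2, r4 -> r0=0x85
body[7] sub  r1, r4, r3 -> r1=0x1b
epilogue: pop r2=0x2e, sp=0xaa
epilogue: pop r1=0x11, sp=0xab
r0: caller-saved, written=True
r2: callee-saved, written=True
r3: caller-saved, written=True

SURVIVE = r2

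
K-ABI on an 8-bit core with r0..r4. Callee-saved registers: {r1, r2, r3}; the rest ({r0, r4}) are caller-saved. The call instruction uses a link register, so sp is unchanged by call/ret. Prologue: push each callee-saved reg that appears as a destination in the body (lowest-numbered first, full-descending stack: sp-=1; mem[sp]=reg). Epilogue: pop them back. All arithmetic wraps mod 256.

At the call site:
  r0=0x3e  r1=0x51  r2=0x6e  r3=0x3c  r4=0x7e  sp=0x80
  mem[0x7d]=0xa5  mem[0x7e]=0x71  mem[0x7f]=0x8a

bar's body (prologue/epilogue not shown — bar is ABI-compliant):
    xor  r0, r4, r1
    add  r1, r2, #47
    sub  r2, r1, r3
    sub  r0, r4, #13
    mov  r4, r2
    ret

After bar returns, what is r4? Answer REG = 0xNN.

REG = 0x61

prologue: push r1 -> mem[0x7f]=0x51, sp=0x7f
prologue: push r2 -> mem[0x7e]=0x6e, sp=0x7e
body[0] xor  r0, r4, r1 -> r0=0x2f
body[1] add  r1, r2, #47 -> r1=0x9d
body[2] sub  r2, r1, r3 -> r2=0x61
body[3] sub  r0, r4, #13 -> r0=0x71
body[4] mov  r4, r2 -> r4=0x61
epilogue: pop r2=0x6e, sp=0x7f
epilogue: pop r1=0x51, sp=0x80
r4 is caller-saved -> body value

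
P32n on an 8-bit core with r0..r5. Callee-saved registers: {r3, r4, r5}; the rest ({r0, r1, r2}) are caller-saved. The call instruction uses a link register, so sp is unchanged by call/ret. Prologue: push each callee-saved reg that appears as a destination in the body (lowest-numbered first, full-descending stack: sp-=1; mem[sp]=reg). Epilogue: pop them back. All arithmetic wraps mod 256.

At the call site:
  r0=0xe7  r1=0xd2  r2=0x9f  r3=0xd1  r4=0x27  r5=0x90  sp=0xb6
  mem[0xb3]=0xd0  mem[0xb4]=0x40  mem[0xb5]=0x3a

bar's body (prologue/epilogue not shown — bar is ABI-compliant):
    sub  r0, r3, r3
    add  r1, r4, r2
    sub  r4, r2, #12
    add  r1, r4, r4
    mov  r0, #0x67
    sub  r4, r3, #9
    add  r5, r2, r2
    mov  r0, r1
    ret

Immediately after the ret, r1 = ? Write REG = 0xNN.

REG = 0x26

prologue: push r4 -> mem[0xb5]=0x27, sp=0xb5
prologue: push r5 -> mem[0xb4]=0x90, sp=0xb4
body[0] sub  r0, r3, r3 -> r0=0x00
body[1] add  r1, r4, r2 -> r1=0xc6
body[2] sub  r4, r2, #12 -> r4=0x93
body[3] add  r1, r4, r4 -> r1=0x26
body[4] mov  r0, #0x67 -> r0=0x67
body[5] sub  r4, r3, #9 -> r4=0xc8
body[6] add  r5, r2, r2 -> r5=0x3e
body[7] mov  r0, r1 -> r0=0x26
epilogue: pop r5=0x90, sp=0xb5
epilogue: pop r4=0x27, sp=0xb6
r1 is caller-saved -> body value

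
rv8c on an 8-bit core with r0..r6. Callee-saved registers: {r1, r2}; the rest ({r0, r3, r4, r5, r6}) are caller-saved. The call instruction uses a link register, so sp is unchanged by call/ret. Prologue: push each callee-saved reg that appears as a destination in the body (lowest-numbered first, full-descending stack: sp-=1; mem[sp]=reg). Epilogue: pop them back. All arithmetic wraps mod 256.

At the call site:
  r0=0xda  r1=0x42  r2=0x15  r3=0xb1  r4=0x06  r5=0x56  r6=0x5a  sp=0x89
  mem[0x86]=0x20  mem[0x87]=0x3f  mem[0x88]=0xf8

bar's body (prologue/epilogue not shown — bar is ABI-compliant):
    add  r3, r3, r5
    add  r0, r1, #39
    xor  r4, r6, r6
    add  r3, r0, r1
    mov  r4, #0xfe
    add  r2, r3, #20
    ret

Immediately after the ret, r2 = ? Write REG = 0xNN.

prologue: push r2 -> mem[0x88]=0x15, sp=0x88
body[0] add  r3, r3, r5 -> r3=0x07
body[1] add  r0, r1, #39 -> r0=0x69
body[2] xor  r4, r6, r6 -> r4=0x00
body[3] add  r3, r0, r1 -> r3=0xab
body[4] mov  r4, #0xfe -> r4=0xfe
body[5] add  r2, r3, #20 -> r2=0xbf
epilogue: pop r2=0x15, sp=0x89
r2 is callee-saved -> restored

REG = 0x15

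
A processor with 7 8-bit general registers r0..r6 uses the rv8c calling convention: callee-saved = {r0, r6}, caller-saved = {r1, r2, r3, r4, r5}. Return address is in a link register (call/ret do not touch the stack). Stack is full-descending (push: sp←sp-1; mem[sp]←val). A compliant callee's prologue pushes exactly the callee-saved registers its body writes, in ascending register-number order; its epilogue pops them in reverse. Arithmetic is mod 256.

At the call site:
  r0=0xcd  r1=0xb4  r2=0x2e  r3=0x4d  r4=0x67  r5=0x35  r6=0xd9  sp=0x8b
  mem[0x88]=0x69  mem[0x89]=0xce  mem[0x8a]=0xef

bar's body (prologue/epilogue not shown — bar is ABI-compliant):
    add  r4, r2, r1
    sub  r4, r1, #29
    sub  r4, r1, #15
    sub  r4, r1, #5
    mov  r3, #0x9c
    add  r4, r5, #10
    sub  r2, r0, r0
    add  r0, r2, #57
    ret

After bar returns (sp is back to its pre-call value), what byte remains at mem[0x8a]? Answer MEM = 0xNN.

MEM = 0xcd

prologue: push r0 → mem[0x8a]=0xcd, sp=0x8a
body[0] add  r4, r2, r1 → r4=0xe2
body[1] sub  r4, r1, #29 → r4=0x97
body[2] sub  r4, r1, #15 → r4=0xa5
body[3] sub  r4, r1, #5 → r4=0xaf
body[4] mov  r3, #0x9c → r3=0x9c
body[5] add  r4, r5, #10 → r4=0x3f
body[6] sub  r2, r0, r0 → r2=0x00
body[7] add  r0, r2, #57 → r0=0x39
epilogue: pop r0=0xcd, sp=0x8b
prologue pushed ['r0'] at ['0x8a']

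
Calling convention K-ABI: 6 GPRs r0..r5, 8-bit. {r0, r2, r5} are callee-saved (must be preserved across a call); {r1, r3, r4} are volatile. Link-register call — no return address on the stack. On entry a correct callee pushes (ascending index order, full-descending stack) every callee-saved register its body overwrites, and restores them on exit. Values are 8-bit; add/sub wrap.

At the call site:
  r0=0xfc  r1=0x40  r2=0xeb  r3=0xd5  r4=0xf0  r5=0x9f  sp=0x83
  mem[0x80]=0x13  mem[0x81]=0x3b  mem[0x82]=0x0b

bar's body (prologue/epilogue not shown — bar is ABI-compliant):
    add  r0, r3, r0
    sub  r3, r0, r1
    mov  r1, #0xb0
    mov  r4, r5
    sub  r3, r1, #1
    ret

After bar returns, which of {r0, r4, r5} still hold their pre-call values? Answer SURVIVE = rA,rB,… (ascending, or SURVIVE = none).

prologue: push r0 → mem[0x82]=0xfc, sp=0x82
body[0] add  r0, r3, r0 → r0=0xd1
body[1] sub  r3, r0, r1 → r3=0x91
body[2] mov  r1, #0xb0 → r1=0xb0
body[3] mov  r4, r5 → r4=0x9f
body[4] sub  r3, r1, #1 → r3=0xaf
epilogue: pop r0=0xfc, sp=0x83
r0: callee-saved, written=True
r4: caller-saved, written=True
r5: callee-saved, written=False

SURVIVE = r0,r5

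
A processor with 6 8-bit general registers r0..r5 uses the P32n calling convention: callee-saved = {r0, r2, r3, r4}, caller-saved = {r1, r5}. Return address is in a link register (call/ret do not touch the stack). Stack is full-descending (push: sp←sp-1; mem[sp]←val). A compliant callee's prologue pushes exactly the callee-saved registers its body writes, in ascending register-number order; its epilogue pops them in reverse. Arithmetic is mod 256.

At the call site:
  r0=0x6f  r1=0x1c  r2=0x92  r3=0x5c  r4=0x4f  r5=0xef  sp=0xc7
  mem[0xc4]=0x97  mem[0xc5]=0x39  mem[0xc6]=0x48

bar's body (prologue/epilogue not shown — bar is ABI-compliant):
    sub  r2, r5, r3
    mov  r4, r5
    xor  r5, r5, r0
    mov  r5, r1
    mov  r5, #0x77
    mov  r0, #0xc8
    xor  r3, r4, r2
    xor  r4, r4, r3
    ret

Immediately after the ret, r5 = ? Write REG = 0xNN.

prologue: push r0 -> mem[0xc6]=0x6f, sp=0xc6
prologue: push r2 -> mem[0xc5]=0x92, sp=0xc5
prologue: push r3 -> mem[0xc4]=0x5c, sp=0xc4
prologue: push r4 -> mem[0xc3]=0x4f, sp=0xc3
body[0] sub  r2, r5, r3 -> r2=0x93
body[1] mov  r4, r5 -> r4=0xef
body[2] xor  r5, r5, r0 -> r5=0x80
body[3] mov  r5, r1 -> r5=0x1c
body[4] mov  r5, #0x77 -> r5=0x77
body[5] mov  r0, #0xc8 -> r0=0xc8
body[6] xor  r3, r4, r2 -> r3=0x7c
body[7] xor  r4, r4, r3 -> r4=0x93
epilogue: pop r4=0x4f, sp=0xc4
epilogue: pop r3=0x5c, sp=0xc5
epilogue: pop r2=0x92, sp=0xc6
epilogue: pop r0=0x6f, sp=0xc7
r5 is caller-saved -> body value

REG = 0x77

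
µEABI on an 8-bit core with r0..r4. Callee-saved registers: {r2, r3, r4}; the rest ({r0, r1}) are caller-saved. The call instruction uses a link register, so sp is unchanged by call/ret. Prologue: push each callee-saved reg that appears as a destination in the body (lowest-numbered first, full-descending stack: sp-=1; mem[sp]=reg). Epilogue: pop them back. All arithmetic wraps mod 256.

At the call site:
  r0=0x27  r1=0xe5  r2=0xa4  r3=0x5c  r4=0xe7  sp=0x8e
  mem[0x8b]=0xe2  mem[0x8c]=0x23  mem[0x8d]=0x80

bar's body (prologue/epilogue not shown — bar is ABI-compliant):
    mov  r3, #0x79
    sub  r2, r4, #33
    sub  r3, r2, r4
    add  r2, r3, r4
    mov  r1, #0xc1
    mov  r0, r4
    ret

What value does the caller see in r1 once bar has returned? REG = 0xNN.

REG = 0xc1

prologue: push r2 -> mem[0x8d]=0xa4, sp=0x8d
prologue: push r3 -> mem[0x8c]=0x5c, sp=0x8c
body[0] mov  r3, #0x79 -> r3=0x79
body[1] sub  r2, r4, #33 -> r2=0xc6
body[2] sub  r3, r2, r4 -> r3=0xdf
body[3] add  r2, r3, r4 -> r2=0xc6
body[4] mov  r1, #0xc1 -> r1=0xc1
body[5] mov  r0, r4 -> r0=0xe7
epilogue: pop r3=0x5c, sp=0x8d
epilogue: pop r2=0xa4, sp=0x8e
r1 is caller-saved -> body value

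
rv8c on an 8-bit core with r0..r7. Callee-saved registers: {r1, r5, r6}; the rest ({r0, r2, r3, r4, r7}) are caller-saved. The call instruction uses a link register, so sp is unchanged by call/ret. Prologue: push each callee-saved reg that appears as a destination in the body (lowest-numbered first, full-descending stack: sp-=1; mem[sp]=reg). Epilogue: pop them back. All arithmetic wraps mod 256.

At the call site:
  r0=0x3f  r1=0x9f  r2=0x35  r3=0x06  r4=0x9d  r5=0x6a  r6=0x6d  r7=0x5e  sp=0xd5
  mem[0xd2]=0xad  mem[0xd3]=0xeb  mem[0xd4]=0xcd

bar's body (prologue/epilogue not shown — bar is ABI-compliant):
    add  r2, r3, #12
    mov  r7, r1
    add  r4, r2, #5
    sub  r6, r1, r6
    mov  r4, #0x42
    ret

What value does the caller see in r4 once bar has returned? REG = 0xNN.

REG = 0x42

prologue: push r6 -> mem[0xd4]=0x6d, sp=0xd4
body[0] add  r2, r3, #12 -> r2=0x12
body[1] mov  r7, r1 -> r7=0x9f
body[2] add  r4, r2, #5 -> r4=0x17
body[3] sub  r6, r1, r6 -> r6=0x32
body[4] mov  r4, #0x42 -> r4=0x42
epilogue: pop r6=0x6d, sp=0xd5
r4 is caller-saved -> body value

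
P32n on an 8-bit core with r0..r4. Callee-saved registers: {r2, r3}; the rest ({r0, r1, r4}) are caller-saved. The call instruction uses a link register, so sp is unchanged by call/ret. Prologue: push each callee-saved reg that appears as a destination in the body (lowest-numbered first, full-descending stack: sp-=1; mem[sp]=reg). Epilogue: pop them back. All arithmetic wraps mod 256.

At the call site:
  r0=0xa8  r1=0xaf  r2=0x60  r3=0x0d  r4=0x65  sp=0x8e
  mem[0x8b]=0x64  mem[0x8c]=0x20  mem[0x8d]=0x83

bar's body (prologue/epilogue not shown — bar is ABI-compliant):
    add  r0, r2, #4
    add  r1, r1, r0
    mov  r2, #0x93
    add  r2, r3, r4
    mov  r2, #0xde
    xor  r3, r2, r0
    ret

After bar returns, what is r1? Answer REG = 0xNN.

REG = 0x13

prologue: push r2 -> mem[0x8d]=0x60, sp=0x8d
prologue: push r3 -> mem[0x8c]=0x0d, sp=0x8c
body[0] add  r0, r2, #4 -> r0=0x64
body[1] add  r1, r1, r0 -> r1=0x13
body[2] mov  r2, #0x93 -> r2=0x93
body[3] add  r2, r3, r4 -> r2=0x72
body[4] mov  r2, #0xde -> r2=0xde
body[5] xor  r3, r2, r0 -> r3=0xba
epilogue: pop r3=0x0d, sp=0x8d
epilogue: pop r2=0x60, sp=0x8e
r1 is caller-saved -> body value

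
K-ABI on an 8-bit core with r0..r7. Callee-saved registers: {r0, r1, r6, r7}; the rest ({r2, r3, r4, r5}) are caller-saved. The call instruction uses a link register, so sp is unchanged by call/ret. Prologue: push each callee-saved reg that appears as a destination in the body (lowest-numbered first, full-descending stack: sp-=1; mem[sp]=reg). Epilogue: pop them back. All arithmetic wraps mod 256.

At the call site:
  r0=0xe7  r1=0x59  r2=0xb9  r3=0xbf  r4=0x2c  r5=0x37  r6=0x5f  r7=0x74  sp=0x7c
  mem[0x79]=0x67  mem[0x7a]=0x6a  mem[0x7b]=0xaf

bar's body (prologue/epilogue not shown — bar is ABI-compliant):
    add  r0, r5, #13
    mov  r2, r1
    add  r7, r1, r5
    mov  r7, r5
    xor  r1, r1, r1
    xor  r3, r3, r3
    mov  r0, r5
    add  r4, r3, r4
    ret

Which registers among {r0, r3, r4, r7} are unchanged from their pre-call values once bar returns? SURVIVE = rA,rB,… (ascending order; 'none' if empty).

prologue: push r0 → mem[0x7b]=0xe7, sp=0x7b
prologue: push r1 → mem[0x7a]=0x59, sp=0x7a
prologue: push r7 → mem[0x79]=0x74, sp=0x79
body[0] add  r0, r5, #13 → r0=0x44
body[1] mov  r2, r1 → r2=0x59
body[2] add  r7, r1, r5 → r7=0x90
body[3] mov  r7, r5 → r7=0x37
body[4] xor  r1, r1, r1 → r1=0x00
body[5] xor  r3, r3, r3 → r3=0x00
body[6] mov  r0, r5 → r0=0x37
body[7] add  r4, r3, r4 → r4=0x2c
epilogue: pop r7=0x74, sp=0x7a
epilogue: pop r1=0x59, sp=0x7b
epilogue: pop r0=0xe7, sp=0x7c
r0: callee-saved, written=True
r3: caller-saved, written=True
r4: caller-saved, written=True
r7: callee-saved, written=True

SURVIVE = r0,r4,r7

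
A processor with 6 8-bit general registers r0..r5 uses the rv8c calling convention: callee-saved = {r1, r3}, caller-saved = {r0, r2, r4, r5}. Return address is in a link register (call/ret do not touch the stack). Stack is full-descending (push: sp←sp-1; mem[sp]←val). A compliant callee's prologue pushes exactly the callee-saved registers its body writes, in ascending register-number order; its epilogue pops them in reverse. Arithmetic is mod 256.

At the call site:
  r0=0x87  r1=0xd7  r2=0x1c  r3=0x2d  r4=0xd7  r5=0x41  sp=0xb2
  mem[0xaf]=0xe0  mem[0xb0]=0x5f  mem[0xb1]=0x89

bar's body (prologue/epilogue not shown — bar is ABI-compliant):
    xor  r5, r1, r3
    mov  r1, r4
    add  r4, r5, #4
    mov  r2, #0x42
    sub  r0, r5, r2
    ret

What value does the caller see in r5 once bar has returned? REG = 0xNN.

prologue: push r1 → mem[0xb1]=0xd7, sp=0xb1
body[0] xor  r5, r1, r3 → r5=0xfa
body[1] mov  r1, r4 → r1=0xd7
body[2] add  r4, r5, #4 → r4=0xfe
body[3] mov  r2, #0x42 → r2=0x42
body[4] sub  r0, r5, r2 → r0=0xb8
epilogue: pop r1=0xd7, sp=0xb2
r5 is caller-saved → body value

REG = 0xfa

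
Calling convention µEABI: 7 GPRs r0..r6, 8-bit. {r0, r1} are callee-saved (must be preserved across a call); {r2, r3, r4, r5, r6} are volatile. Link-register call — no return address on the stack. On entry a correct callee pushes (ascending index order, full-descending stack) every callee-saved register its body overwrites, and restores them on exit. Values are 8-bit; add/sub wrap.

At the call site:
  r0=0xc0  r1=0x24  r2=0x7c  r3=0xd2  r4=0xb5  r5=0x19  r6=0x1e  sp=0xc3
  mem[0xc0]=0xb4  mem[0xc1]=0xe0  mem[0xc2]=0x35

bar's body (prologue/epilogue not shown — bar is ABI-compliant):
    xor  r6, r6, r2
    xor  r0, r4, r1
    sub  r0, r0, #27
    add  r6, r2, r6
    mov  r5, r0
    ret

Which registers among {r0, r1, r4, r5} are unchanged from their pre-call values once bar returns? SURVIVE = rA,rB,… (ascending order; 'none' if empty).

SURVIVE = r0,r1,r4

prologue: push r0 -> mem[0xc2]=0xc0, sp=0xc2
body[0] xor  r6, r6, r2 -> r6=0x62
body[1] xor  r0, r4, r1 -> r0=0x91
body[2] sub  r0, r0, #27 -> r0=0x76
body[3] add  r6, r2, r6 -> r6=0xde
body[4] mov  r5, r0 -> r5=0x76
epilogue: pop r0=0xc0, sp=0xc3
r0: callee-saved, written=True
r1: callee-saved, written=False
r4: caller-saved, written=False
r5: caller-saved, written=True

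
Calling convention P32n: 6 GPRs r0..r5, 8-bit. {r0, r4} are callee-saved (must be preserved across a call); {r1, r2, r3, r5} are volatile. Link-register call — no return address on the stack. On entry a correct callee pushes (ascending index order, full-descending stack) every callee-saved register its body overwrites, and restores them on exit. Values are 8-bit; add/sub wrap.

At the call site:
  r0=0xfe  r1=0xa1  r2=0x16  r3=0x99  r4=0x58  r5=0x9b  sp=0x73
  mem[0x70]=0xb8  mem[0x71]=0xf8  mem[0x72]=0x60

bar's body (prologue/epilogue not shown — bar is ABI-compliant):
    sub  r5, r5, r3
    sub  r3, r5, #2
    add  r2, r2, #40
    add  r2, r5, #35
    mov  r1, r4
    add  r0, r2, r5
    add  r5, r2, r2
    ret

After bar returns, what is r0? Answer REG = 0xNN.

REG = 0xfe

prologue: push r0 → mem[0x72]=0xfe, sp=0x72
body[0] sub  r5, r5, r3 → r5=0x02
body[1] sub  r3, r5, #2 → r3=0x00
body[2] add  r2, r2, #40 → r2=0x3e
body[3] add  r2, r5, #35 → r2=0x25
body[4] mov  r1, r4 → r1=0x58
body[5] add  r0, r2, r5 → r0=0x27
body[6] add  r5, r2, r2 → r5=0x4a
epilogue: pop r0=0xfe, sp=0x73
r0 is callee-saved → restored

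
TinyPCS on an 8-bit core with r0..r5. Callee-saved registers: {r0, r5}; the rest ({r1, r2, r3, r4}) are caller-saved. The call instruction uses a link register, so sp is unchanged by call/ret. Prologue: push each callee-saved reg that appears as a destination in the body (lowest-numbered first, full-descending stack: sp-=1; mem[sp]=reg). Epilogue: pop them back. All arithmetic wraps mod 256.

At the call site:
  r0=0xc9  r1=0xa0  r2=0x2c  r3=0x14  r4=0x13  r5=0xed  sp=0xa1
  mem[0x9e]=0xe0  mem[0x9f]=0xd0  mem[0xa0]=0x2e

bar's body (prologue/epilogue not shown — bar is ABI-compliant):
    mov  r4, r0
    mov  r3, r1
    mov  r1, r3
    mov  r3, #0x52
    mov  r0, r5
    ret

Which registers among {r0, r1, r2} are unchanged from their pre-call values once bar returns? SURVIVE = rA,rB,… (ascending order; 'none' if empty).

prologue: push r0 → mem[0xa0]=0xc9, sp=0xa0
body[0] mov  r4, r0 → r4=0xc9
body[1] mov  r3, r1 → r3=0xa0
body[2] mov  r1, r3 → r1=0xa0
body[3] mov  r3, #0x52 → r3=0x52
body[4] mov  r0, r5 → r0=0xed
epilogue: pop r0=0xc9, sp=0xa1
r0: callee-saved, written=True
r1: caller-saved, written=True
r2: caller-saved, written=False

SURVIVE = r0,r1,r2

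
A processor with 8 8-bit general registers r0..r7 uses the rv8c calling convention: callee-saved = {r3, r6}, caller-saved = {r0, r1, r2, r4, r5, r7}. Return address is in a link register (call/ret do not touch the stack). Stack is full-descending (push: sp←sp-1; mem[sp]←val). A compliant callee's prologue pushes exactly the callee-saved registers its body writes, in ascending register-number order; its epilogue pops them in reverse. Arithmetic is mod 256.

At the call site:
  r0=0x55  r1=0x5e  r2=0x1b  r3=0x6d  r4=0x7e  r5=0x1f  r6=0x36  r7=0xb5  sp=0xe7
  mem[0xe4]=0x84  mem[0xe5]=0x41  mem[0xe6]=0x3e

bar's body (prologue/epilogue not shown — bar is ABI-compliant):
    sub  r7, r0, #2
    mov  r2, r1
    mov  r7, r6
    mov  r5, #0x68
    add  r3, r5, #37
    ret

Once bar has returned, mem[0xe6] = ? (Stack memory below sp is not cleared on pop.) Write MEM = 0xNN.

prologue: push r3 -> mem[0xe6]=0x6d, sp=0xe6
body[0] sub  r7, r0, #2 -> r7=0x53
body[1] mov  r2, r1 -> r2=0x5e
body[2] mov  r7, r6 -> r7=0x36
body[3] mov  r5, #0x68 -> r5=0x68
body[4] add  r3, r5, #37 -> r3=0x8d
epilogue: pop r3=0x6d, sp=0xe7
prologue pushed ['r3'] at ['0xe6']

MEM = 0x6d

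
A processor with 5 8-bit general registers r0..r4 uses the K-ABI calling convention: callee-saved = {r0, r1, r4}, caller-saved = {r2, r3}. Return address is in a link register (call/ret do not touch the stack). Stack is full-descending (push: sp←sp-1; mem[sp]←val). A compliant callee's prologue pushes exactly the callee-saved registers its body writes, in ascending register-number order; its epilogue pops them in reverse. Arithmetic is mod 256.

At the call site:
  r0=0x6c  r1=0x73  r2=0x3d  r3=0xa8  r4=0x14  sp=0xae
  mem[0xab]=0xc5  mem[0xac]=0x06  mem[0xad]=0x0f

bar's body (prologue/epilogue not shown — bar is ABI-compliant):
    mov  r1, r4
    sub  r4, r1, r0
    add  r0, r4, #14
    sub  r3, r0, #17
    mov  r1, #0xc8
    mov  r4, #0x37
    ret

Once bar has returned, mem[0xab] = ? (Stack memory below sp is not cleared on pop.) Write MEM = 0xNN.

prologue: push r0 -> mem[0xad]=0x6c, sp=0xad
prologue: push r1 -> mem[0xac]=0x73, sp=0xac
prologue: push r4 -> mem[0xab]=0x14, sp=0xab
body[0] mov  r1, r4 -> r1=0x14
body[1] sub  r4, r1, r0 -> r4=0xa8
body[2] add  r0, r4, #14 -> r0=0xb6
body[3] sub  r3, r0, #17 -> r3=0xa5
body[4] mov  r1, #0xc8 -> r1=0xc8
body[5] mov  r4, #0x37 -> r4=0x37
epilogue: pop r4=0x14, sp=0xac
epilogue: pop r1=0x73, sp=0xad
epilogue: pop r0=0x6c, sp=0xae
prologue pushed ['r0', 'r1', 'r4'] at ['0xad', '0xac', '0xab']

MEM = 0x14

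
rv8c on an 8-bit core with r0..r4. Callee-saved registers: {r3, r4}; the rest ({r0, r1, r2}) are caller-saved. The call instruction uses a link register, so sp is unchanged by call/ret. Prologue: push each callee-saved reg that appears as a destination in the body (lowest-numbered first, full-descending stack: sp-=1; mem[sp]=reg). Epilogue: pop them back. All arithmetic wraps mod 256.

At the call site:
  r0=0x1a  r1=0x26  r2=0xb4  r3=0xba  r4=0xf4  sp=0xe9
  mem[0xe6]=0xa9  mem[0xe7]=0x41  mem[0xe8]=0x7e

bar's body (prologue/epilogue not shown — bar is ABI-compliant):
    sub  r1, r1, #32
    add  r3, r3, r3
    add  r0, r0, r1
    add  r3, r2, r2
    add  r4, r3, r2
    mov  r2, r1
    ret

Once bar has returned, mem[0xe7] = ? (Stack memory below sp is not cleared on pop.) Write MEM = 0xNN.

prologue: push r3 → mem[0xe8]=0xba, sp=0xe8
prologue: push r4 → mem[0xe7]=0xf4, sp=0xe7
body[0] sub  r1, r1, #32 → r1=0x06
body[1] add  r3, r3, r3 → r3=0x74
body[2] add  r0, r0, r1 → r0=0x20
body[3] add  r3, r2, r2 → r3=0x68
body[4] add  r4, r3, r2 → r4=0x1c
body[5] mov  r2, r1 → r2=0x06
epilogue: pop r4=0xf4, sp=0xe8
epilogue: pop r3=0xba, sp=0xe9
prologue pushed ['r3', 'r4'] at ['0xe8', '0xe7']

MEM = 0xf4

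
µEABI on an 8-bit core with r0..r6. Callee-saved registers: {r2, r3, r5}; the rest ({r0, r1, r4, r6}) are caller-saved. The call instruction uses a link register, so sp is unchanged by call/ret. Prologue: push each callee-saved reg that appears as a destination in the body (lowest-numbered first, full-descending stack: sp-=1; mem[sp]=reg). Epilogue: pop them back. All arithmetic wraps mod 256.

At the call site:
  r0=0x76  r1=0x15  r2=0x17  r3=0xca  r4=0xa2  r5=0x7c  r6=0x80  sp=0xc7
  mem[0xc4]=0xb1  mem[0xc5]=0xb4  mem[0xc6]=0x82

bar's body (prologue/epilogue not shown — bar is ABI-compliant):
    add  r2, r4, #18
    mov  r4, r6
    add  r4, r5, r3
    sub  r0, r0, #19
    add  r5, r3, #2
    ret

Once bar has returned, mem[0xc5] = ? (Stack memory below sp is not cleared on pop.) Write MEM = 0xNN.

prologue: push r2 -> mem[0xc6]=0x17, sp=0xc6
prologue: push r5 -> mem[0xc5]=0x7c, sp=0xc5
body[0] add  r2, r4, #18 -> r2=0xb4
body[1] mov  r4, r6 -> r4=0x80
body[2] add  r4, r5, r3 -> r4=0x46
body[3] sub  r0, r0, #19 -> r0=0x63
body[4] add  r5, r3, #2 -> r5=0xcc
epilogue: pop r5=0x7c, sp=0xc6
epilogue: pop r2=0x17, sp=0xc7
prologue pushed ['r2', 'r5'] at ['0xc6', '0xc5']

MEM = 0x7c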